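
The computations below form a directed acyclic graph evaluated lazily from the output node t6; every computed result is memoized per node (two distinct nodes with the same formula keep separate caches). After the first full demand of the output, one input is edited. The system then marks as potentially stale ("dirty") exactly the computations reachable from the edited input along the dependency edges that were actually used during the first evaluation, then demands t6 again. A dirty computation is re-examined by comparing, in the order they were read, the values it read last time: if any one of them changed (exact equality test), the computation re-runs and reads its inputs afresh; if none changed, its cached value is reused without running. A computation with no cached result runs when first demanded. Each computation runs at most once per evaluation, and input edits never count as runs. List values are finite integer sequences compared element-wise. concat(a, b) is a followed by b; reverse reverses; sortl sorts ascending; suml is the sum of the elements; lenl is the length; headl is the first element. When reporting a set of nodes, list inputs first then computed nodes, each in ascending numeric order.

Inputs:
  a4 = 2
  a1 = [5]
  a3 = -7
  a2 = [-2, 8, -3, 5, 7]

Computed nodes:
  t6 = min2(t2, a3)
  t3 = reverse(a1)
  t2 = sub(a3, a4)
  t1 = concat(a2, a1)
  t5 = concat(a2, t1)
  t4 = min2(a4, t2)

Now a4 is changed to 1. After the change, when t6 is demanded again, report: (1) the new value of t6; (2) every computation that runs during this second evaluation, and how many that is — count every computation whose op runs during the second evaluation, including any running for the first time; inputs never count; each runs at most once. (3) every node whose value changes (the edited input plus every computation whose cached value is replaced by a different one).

Demanding t6 again yields -8.
2 computations run: t2, t6.
The nodes whose values change: a4, t2, t6.

First demand of the output computes:
  t2 = sub(-7, 2) = -9
  t6 = min2(-9, -7) = -9

After the edit, cleaning proceeds:
  t2: a read changed (a4 2->1) — executes, giving -8.
  t6: a read changed (t2 -9->-8) — executes, giving -8.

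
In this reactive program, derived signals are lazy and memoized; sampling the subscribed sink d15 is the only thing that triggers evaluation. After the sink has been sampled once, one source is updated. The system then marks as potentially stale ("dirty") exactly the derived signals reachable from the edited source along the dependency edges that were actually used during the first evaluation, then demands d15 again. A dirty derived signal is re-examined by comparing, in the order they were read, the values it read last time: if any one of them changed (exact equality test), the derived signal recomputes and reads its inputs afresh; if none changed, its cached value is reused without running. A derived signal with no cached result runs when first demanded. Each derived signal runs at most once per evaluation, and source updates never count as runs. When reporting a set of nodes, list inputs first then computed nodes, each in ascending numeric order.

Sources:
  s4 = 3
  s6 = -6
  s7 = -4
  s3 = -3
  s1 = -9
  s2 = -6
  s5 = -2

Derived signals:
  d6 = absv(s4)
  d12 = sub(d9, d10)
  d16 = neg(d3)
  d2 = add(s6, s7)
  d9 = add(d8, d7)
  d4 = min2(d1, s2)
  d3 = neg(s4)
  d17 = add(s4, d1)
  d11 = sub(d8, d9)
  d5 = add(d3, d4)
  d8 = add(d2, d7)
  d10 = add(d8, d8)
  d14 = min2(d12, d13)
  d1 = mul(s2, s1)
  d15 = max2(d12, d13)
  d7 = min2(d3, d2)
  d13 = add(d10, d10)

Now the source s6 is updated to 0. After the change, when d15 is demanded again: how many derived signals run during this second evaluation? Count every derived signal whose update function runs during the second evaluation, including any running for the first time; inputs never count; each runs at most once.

First demand of the output computes:
  d2 = add(-6, -4) = -10
  d3 = neg(3) = -3
  d7 = min2(-3, -10) = -10
  d8 = add(-10, -10) = -20
  d9 = add(-20, -10) = -30
  d10 = add(-20, -20) = -40
  d12 = sub(-30, -40) = 10
  d13 = add(-40, -40) = -80
  d15 = max2(10, -80) = 10

After the edit, cleaning proceeds:
  d2: a read changed (s6 -6->0) — executes, giving -4.
  d7: a read changed (d2 -10->-4) — executes, giving -4.
  d8: a read changed (d2 -10->-4; d7 -10->-4) — executes, giving -8.
  d9: a read changed (d8 -20->-8; d7 -10->-4) — executes, giving -12.
  d10: a read changed (d8 -20->-8; d8 -20->-8) — executes, giving -16.
  d12: a read changed (d9 -30->-12; d10 -40->-16) — executes, giving 4.
  d13: a read changed (d10 -40->-16; d10 -40->-16) — executes, giving -32.
  d15: a read changed (d12 10->4; d13 -80->-32) — executes, giving 4.

8 derived signals run: d2, d7, d8, d9, d10, d12, d13, d15.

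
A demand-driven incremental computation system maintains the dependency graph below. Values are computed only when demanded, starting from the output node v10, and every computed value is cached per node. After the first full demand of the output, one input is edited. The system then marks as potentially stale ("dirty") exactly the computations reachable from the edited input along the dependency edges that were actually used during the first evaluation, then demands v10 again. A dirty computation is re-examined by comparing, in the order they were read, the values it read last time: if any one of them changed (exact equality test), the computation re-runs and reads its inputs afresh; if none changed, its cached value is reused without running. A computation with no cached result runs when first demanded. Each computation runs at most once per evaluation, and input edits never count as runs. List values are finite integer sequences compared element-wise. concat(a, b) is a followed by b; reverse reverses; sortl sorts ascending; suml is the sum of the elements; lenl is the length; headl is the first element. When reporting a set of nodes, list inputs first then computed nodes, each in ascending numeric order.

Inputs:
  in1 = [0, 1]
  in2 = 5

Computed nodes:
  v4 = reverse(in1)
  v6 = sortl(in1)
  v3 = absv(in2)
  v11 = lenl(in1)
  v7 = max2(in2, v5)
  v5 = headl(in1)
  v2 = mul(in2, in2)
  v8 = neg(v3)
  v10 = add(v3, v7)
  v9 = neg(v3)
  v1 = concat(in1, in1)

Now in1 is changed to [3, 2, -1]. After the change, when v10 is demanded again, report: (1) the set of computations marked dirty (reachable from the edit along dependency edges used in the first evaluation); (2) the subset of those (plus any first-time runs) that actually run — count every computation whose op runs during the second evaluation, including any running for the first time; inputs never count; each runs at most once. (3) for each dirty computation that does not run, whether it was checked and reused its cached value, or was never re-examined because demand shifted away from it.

Marked dirty: v5, v7, v10.
Computations that run: v5, v7 — 2 in total.
Checked but reused from cache: v10.
Key observation: the change is absorbed at v7 — it re-runs but produces the same value, and the output's value is unchanged.

First evaluation (everything demanded from the output):
  v3 = absv(5) = 5
  v5 = headl([0, 1]) = 0
  v7 = max2(5, 0) = 5
  v10 = add(5, 5) = 10

Propagation after the edit:
  v5: runs — in1 [0, 1]->[3, 2, -1]; result 3.
  v7: runs — v5 0->3; result 5 (same value as before).
  v10: checked — values it read are unchanged (v3 unchanged, v7 unchanged); reused cached 10 without running.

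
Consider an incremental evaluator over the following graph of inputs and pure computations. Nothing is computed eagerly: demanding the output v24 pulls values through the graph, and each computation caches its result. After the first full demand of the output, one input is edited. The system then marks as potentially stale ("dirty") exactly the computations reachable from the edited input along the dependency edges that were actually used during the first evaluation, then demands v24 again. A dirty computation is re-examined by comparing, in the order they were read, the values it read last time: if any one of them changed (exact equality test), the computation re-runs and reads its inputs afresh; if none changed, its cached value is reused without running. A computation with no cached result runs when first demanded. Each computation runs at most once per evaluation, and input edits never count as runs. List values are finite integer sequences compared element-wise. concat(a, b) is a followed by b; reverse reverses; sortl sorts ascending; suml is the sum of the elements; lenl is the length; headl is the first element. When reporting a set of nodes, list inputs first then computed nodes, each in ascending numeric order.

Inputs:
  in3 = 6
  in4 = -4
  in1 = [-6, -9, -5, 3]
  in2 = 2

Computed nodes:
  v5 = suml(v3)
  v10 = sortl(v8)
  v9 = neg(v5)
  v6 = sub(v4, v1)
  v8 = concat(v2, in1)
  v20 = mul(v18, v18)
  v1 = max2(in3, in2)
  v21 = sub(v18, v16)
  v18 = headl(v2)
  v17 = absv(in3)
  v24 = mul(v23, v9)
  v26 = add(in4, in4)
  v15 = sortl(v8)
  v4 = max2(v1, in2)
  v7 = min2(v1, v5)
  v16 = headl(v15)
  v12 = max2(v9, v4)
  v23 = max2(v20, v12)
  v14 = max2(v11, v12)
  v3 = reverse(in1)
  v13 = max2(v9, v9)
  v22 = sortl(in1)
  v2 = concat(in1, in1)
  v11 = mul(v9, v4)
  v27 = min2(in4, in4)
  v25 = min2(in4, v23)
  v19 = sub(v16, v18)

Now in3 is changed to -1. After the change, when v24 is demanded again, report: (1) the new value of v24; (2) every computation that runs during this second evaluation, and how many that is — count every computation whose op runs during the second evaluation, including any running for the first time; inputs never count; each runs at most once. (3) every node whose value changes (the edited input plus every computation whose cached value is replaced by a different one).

Initial pass — values computed on the first demand:
  v1 = max2(6, 2) = 6
  v2 = concat([-6, -9, -5, 3], [-6, -9, -5, 3]) = [-6, -9, -5, 3, -6, -9, -5, 3]
  v3 = reverse([-6, -9, -5, 3]) = [3, -5, -9, -6]
  v4 = max2(6, 2) = 6
  v5 = suml([3, -5, -9, -6]) = -17
  v9 = neg(-17) = 17
  v12 = max2(17, 6) = 17
  v18 = headl([-6, -9, -5, 3, -6, -9, -5, 3]) = -6
  v20 = mul(-6, -6) = 36
  v23 = max2(36, 17) = 36
  v24 = mul(36, 17) = 612

Second demand — change propagation:
  v1: re-runs because in3 6->-1; new result 2.
  v4: re-runs because v1 6->2; new result 2.
  v12: re-runs because v4 6->2; new result 17 (unchanged).
  v23: re-examined; everything it read last time is the same (v20 unchanged, v12 unchanged) — cache 36 kept, no run.
  v24: re-examined; everything it read last time is the same (v23 unchanged, v9 unchanged) — cache 612 kept, no run.

The important point: v12 recomputes to an identical value, and the output ends up unchanged.

v24 now evaluates to 612.
Run set: v1, v4, v12 (3 run).
Changed values: in3, v1, v4.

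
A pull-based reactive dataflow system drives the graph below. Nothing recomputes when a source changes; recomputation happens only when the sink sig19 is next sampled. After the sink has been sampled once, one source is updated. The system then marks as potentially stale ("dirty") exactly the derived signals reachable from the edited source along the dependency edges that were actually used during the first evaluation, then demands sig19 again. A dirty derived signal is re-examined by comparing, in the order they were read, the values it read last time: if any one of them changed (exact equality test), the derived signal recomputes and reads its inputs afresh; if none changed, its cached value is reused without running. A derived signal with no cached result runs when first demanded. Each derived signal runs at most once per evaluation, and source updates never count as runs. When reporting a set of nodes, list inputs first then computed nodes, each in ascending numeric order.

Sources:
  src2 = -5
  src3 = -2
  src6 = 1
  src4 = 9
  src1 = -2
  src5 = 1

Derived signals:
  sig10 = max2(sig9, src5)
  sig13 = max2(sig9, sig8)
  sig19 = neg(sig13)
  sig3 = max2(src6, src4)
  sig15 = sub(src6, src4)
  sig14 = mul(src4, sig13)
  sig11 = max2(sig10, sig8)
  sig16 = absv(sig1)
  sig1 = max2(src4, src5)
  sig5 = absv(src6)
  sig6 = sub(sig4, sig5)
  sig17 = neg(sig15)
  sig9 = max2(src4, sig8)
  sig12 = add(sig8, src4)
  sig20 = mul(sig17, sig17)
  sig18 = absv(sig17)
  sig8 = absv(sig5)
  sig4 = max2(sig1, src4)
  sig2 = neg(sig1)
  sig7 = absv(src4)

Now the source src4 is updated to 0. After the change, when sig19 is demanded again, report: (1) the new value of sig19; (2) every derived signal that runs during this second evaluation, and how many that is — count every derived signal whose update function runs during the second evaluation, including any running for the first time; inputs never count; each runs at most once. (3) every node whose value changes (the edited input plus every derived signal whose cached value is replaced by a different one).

New value of sig19: -1.
Derived signals that run: sig9, sig13, sig19 — 3 in total.
Values that change: src4, sig9, sig13, sig19.

First evaluation (everything demanded from the output):
  sig5 = absv(1) = 1
  sig8 = absv(1) = 1
  sig9 = max2(9, 1) = 9
  sig13 = max2(9, 1) = 9
  sig19 = neg(9) = -9

Propagation after the edit:
  sig9: runs — src4 9->0; result 1.
  sig13: runs — sig9 9->1; result 1.
  sig19: runs — sig13 9->1; result -1.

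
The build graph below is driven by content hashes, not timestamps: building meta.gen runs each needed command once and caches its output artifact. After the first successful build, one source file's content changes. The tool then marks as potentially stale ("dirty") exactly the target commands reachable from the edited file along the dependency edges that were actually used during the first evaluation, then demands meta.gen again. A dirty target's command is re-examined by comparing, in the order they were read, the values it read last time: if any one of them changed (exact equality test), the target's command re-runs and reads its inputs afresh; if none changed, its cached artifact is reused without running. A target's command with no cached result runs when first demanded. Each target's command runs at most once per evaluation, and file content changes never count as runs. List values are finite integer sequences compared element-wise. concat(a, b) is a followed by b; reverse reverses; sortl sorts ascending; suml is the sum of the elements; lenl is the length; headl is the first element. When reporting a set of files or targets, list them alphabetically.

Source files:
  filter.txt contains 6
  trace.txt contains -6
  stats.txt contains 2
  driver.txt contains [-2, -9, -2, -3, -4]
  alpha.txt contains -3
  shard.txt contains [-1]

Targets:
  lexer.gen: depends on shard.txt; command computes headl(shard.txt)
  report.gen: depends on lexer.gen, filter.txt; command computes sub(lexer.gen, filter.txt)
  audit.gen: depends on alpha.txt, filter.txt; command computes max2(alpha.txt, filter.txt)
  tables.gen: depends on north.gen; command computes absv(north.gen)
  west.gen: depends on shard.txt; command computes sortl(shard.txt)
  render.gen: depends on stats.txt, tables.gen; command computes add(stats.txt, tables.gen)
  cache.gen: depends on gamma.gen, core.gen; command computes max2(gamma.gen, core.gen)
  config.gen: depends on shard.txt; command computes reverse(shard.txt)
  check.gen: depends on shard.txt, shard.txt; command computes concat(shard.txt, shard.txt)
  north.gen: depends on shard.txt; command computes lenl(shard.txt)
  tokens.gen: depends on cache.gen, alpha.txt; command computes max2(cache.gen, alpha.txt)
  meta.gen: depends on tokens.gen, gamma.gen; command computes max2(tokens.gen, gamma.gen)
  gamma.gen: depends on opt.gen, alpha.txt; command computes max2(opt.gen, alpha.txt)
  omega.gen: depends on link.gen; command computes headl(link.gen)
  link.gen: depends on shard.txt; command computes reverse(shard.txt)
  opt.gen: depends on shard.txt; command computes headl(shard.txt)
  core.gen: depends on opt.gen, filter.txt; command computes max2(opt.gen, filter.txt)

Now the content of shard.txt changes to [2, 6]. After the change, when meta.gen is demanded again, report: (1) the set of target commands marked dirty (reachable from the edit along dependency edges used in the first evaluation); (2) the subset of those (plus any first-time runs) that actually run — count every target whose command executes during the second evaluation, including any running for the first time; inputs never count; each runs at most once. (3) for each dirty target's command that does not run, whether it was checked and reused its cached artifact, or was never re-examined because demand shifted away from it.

Initial pass — values computed on the first demand:
  opt.gen = headl([-1]) = -1
  core.gen = max2(-1, 6) = 6
  gamma.gen = max2(-1, -3) = -1
  cache.gen = max2(-1, 6) = 6
  tokens.gen = max2(6, -3) = 6
  meta.gen = max2(6, -1) = 6

Second demand — change propagation:
  opt.gen: re-runs because shard.txt [-1]->[2, 6]; new result 2.
  core.gen: re-runs because opt.gen -1->2; new result 6 (unchanged).
  gamma.gen: re-runs because opt.gen -1->2; new result 2.
  cache.gen: re-runs because gamma.gen -1->2; new result 6 (unchanged).
  tokens.gen: re-examined; everything it read last time is the same (cache.gen unchanged, alpha.txt unchanged) — cache 6 kept, no run.
  meta.gen: re-runs because gamma.gen -1->2; new result 6 (unchanged).

The important point: at tokens.gen every value read last time is unchanged, so the dirty flag clears without a run.

Dirty set: cache.gen, core.gen, gamma.gen, meta.gen, opt.gen, tokens.gen.
Run set: cache.gen, core.gen, gamma.gen, meta.gen, opt.gen (5 run).
Re-examined without running (cache reused): tokens.gen.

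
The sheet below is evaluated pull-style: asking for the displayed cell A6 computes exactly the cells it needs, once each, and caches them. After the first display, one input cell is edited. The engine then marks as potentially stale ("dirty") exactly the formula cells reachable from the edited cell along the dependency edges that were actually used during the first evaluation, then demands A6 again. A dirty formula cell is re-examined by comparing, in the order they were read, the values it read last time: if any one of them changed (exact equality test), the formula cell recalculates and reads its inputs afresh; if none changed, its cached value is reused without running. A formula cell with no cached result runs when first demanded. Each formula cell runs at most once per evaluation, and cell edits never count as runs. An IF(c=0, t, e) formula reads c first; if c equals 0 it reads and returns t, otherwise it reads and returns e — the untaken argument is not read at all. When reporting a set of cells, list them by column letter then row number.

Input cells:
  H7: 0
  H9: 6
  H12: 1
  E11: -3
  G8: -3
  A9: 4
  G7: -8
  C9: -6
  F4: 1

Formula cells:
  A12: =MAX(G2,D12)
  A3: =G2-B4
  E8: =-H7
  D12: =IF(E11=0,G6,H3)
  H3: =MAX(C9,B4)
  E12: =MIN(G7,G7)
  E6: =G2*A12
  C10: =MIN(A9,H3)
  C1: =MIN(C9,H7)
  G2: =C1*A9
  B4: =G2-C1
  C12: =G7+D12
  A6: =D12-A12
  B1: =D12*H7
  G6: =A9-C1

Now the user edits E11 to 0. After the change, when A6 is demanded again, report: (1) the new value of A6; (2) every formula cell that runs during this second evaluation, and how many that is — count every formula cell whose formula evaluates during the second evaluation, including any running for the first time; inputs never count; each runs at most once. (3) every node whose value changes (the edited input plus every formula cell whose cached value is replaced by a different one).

First demand of the output computes:
  C1 = MIN(-6, 0) = -6
  G2 = -6 * 4 = -24
  B4 = -24 - -6 = -18
  H3 = MAX(-6, -18) = -6
  D12 = IF(E11=0: E11=-3 -> else branch H3) = -6
  A12 = MAX(-24, -6) = -6
  A6 = -6 - -6 = 0

After the edit, cleaning proceeds:
  G6: had never run; runs now, result 10.
  D12: a read changed (E11 -3->0) — executes, giving 10.
  A12: a read changed (D12 -6->10) — executes, giving 10.
  A6: a read changed (D12 -6->10; A12 -6->10) — executes, giving 0 — identical to its old value.

Note the branch switch — G6 had no cache and runs now for the first time.

Demanding A6 again yields 0.
4 formula cells run: A6, A12, D12, G6.
The nodes whose values change: A12, D12, E11.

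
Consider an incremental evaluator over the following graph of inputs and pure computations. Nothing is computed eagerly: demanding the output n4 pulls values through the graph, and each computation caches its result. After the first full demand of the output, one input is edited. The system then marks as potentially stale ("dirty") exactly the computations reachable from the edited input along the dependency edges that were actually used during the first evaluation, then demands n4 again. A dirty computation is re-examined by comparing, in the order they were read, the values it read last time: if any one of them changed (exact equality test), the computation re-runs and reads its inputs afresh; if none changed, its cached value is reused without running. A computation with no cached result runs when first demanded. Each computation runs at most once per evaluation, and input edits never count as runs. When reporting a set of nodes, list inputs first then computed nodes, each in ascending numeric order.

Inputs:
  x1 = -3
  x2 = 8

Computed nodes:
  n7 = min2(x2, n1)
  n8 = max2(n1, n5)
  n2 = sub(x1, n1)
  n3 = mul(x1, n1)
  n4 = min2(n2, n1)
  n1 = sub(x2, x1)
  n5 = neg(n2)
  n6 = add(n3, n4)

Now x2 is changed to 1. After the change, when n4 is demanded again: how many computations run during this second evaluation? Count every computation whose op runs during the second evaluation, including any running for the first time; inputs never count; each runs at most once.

Run set: n1, n2, n4 (3 run).

Initial pass — values computed on the first demand:
  n1 = sub(8, -3) = 11
  n2 = sub(-3, 11) = -14
  n4 = min2(-14, 11) = -14

Second demand — change propagation:
  n1: re-runs because x2 8->1; new result 4.
  n2: re-runs because n1 11->4; new result -7.
  n4: re-runs because n2 -14->-7; n1 11->4; new result -7.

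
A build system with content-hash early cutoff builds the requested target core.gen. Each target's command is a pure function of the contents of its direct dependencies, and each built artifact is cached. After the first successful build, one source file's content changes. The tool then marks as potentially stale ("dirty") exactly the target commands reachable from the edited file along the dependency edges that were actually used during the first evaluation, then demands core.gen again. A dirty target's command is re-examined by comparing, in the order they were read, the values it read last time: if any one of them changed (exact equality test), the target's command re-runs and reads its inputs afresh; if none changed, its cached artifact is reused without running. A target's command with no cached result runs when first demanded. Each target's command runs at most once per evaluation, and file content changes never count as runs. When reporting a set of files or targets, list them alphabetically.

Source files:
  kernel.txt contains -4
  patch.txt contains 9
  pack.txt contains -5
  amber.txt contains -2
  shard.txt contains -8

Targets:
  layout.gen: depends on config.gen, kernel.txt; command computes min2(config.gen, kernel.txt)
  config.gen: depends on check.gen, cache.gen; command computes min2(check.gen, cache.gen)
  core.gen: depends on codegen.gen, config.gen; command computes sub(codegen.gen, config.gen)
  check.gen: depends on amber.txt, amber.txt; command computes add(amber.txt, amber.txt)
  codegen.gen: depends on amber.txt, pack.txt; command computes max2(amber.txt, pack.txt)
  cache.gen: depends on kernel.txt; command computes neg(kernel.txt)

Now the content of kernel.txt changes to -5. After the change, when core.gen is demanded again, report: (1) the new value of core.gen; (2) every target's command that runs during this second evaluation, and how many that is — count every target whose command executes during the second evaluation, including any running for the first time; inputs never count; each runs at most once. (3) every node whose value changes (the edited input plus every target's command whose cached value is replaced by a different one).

First evaluation (everything demanded from the output):
  cache.gen = neg(-4) = 4
  check.gen = add(-2, -2) = -4
  codegen.gen = max2(-2, -5) = -2
  config.gen = min2(-4, 4) = -4
  core.gen = sub(-2, -4) = 2

Propagation after the edit:
  cache.gen: runs — kernel.txt -4->-5; result 5.
  config.gen: runs — cache.gen 4->5; result -4 (same value as before).
  core.gen: checked — values it read are unchanged (codegen.gen unchanged, config.gen unchanged); reused cached 2 without running.

Key observation: the change is absorbed at config.gen — it re-runs but produces the same value, and the output's value is unchanged.

New value of core.gen: 2.
Target commands that run: cache.gen, config.gen — 2 in total.
Values that change: cache.gen, kernel.txt.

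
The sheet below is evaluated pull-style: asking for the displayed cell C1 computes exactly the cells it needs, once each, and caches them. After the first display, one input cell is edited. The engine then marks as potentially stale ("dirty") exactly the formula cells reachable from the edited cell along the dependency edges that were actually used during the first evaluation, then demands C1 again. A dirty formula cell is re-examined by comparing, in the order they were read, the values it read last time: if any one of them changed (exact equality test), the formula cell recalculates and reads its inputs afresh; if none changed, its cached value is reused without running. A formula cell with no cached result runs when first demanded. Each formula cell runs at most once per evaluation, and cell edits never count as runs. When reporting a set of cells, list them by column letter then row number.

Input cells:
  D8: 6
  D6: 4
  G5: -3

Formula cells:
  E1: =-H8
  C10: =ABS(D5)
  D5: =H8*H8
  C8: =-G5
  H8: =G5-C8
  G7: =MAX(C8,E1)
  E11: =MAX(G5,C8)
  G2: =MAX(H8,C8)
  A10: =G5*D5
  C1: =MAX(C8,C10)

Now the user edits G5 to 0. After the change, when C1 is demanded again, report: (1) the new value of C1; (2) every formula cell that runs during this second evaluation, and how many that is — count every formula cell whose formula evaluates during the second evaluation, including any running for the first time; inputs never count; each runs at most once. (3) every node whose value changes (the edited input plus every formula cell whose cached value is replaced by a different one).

Demanding C1 again yields 0.
5 formula cells run: C1, C8, C10, D5, H8.
The nodes whose values change: C1, C8, C10, D5, G5, H8.

First demand of the output computes:
  C8 = -(-3) = 3
  H8 = -3 - 3 = -6
  D5 = -6 * -6 = 36
  C10 = ABS(36) = 36
  C1 = MAX(3, 36) = 36

After the edit, cleaning proceeds:
  C8: a read changed (G5 -3->0) — executes, giving 0.
  H8: a read changed (G5 -3->0; C8 3->0) — executes, giving 0.
  D5: a read changed (H8 -6->0; H8 -6->0) — executes, giving 0.
  C10: a read changed (D5 36->0) — executes, giving 0.
  C1: a read changed (C8 3->0; C10 36->0) — executes, giving 0.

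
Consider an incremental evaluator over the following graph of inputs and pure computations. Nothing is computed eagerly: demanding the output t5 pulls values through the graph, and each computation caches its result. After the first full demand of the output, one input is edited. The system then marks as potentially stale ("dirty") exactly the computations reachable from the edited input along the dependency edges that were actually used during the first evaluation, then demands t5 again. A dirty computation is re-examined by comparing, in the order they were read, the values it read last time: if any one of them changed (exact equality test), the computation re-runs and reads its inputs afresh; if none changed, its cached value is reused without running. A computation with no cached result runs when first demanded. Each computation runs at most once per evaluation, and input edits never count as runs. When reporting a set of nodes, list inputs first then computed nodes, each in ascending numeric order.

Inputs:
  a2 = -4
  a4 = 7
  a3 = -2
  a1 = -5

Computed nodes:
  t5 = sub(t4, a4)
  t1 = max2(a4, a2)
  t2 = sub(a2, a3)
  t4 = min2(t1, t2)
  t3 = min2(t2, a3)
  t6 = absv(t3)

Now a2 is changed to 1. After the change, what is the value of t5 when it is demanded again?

Initial pass — values computed on the first demand:
  t1 = max2(7, -4) = 7
  t2 = sub(-4, -2) = -2
  t4 = min2(7, -2) = -2
  t5 = sub(-2, 7) = -9

Second demand — change propagation:
  t1: re-runs because a2 -4->1; new result 7 (unchanged).
  t2: re-runs because a2 -4->1; new result 3.
  t4: re-runs because t2 -2->3; new result 3.
  t5: re-runs because t4 -2->3; new result -4.

t5 now evaluates to -4.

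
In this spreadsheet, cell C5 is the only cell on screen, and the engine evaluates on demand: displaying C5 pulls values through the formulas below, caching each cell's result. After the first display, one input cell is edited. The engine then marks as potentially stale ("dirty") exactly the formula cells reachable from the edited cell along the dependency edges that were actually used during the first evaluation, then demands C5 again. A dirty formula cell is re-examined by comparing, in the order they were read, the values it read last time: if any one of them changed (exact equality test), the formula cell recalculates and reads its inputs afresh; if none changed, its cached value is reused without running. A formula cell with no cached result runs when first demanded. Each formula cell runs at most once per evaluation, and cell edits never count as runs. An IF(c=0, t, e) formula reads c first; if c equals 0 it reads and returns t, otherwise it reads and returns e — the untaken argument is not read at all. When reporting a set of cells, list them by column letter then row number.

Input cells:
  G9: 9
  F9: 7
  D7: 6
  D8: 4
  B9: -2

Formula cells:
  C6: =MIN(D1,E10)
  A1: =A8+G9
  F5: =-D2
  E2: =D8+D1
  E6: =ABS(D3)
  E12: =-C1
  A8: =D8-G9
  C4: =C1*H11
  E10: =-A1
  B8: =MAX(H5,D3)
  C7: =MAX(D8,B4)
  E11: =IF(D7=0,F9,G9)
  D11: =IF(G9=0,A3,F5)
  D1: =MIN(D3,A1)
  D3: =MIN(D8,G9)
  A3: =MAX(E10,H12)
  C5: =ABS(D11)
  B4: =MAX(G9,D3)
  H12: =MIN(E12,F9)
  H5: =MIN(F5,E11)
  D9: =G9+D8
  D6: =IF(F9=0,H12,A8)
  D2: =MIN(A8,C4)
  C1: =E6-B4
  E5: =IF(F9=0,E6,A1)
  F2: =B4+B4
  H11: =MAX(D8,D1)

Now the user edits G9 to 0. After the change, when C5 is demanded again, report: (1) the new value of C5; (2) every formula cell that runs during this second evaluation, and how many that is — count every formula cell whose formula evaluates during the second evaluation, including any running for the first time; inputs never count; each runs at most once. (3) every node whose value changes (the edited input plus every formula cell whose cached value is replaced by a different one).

C5 now evaluates to 0.
Run set: A1, A3, A8, B4, C1, C5, D3, D11, E6, E10, E12, H12 (12 run).
Changed values: A8, B4, C1, C5, D3, D11, E6, G9.
The important point: the flipped condition redirects demand; C4, D1, D2, F5, H11 are left stale, never re-checked.

Initial pass — values computed on the first demand:
  A8 = 4 - 9 = -5
  A1 = -5 + 9 = 4
  D3 = MIN(4, 9) = 4
  B4 = MAX(9, 4) = 9
  D1 = MIN(4, 4) = 4
  E6 = ABS(4) = 4
  C1 = 4 - 9 = -5
  H11 = MAX(4, 4) = 4
  C4 = -5 * 4 = -20
  D2 = MIN(-5, -20) = -20
  F5 = -(-20) = 20
  D11 = IF(G9=0: G9=9 -> else branch F5) = 20
  C5 = ABS(20) = 20

Second demand — change propagation:
  A8: re-runs because G9 9->0; new result 4.
  A1: re-runs because A8 -5->4; G9 9->0; new result 4 (unchanged).
  D3: re-runs because G9 9->0; new result 0.
  B4: re-runs because G9 9->0; D3 4->0; new result 0.
  D1: dirty yet unreached — the second evaluation never asks for it.
  E6: re-runs because D3 4->0; new result 0.
  C1: re-runs because E6 4->0; B4 9->0; new result 0.
  E10: newly demanded (no cache) — executes and yields -4.
  E12: newly demanded (no cache) — executes and yields 0.
  H11: dirty yet unreached — the second evaluation never asks for it.
  C4: dirty yet unreached — the second evaluation never asks for it.
  D2: dirty yet unreached — the second evaluation never asks for it.
  F5: dirty yet unreached — the second evaluation never asks for it.
  H12: newly demanded (no cache) — executes and yields 0.
  A3: newly demanded (no cache) — executes and yields 0.
  D11: re-runs because G9 9->0; new result 0.
  C5: re-runs because D11 20->0; new result 0.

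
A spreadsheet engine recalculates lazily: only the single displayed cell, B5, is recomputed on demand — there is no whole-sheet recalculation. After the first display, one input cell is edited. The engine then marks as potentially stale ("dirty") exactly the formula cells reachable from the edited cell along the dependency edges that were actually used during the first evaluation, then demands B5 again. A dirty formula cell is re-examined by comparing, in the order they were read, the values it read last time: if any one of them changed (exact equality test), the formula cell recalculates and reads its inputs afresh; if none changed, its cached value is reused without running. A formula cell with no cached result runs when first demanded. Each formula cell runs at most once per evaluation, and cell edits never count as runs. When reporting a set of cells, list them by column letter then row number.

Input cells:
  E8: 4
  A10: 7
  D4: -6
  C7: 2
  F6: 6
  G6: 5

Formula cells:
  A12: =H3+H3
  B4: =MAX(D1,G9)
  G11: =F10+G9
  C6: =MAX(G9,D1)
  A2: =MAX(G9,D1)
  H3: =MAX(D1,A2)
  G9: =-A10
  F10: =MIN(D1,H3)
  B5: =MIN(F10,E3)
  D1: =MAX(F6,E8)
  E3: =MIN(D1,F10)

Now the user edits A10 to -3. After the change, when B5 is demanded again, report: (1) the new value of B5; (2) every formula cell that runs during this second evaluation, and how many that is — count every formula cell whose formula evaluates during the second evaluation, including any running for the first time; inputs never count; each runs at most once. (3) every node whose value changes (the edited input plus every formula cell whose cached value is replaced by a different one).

First evaluation (everything demanded from the output):
  D1 = MAX(6, 4) = 6
  G9 = -(7) = -7
  A2 = MAX(-7, 6) = 6
  H3 = MAX(6, 6) = 6
  F10 = MIN(6, 6) = 6
  E3 = MIN(6, 6) = 6
  B5 = MIN(6, 6) = 6

Propagation after the edit:
  G9: runs — A10 7->-3; result 3.
  A2: runs — G9 -7->3; result 6 (same value as before).
  H3: checked — values it read are unchanged (D1 unchanged, A2 unchanged); reused cached 6 without running.
  F10: checked — values it read are unchanged (D1 unchanged, H3 unchanged); reused cached 6 without running.
  E3: checked — values it read are unchanged (D1 unchanged, F10 unchanged); reused cached 6 without running.
  B5: checked — values it read are unchanged (F10 unchanged, E3 unchanged); reused cached 6 without running.

Key observation: the change is absorbed at A2 — it re-runs but produces the same value, and the output's value is unchanged.

New value of B5: 6.
Formula cells that run: A2, G9 — 2 in total.
Values that change: A10, G9.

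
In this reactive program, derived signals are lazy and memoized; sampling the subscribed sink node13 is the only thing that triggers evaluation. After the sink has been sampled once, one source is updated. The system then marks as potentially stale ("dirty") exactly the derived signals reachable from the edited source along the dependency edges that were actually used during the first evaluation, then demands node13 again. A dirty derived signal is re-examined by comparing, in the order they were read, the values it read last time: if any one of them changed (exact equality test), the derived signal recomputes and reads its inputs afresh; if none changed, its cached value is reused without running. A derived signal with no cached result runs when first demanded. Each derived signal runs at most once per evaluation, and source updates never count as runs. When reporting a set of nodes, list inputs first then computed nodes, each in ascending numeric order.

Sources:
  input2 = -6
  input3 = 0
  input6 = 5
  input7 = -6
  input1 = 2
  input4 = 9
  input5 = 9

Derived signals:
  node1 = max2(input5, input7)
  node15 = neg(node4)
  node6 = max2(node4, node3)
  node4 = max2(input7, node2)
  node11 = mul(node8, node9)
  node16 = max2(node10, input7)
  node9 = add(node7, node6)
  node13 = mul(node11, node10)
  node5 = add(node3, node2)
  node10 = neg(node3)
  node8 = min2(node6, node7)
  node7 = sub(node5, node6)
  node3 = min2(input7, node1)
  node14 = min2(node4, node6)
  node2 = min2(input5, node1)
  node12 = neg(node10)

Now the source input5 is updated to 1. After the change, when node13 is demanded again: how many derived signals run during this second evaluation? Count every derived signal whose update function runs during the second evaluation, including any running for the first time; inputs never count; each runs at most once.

First demand of the output computes:
  node1 = max2(9, -6) = 9
  node2 = min2(9, 9) = 9
  node3 = min2(-6, 9) = -6
  node4 = max2(-6, 9) = 9
  node5 = add(-6, 9) = 3
  node6 = max2(9, -6) = 9
  node7 = sub(3, 9) = -6
  node8 = min2(9, -6) = -6
  node9 = add(-6, 9) = 3
  node10 = neg(-6) = 6
  node11 = mul(-6, 3) = -18
  node13 = mul(-18, 6) = -108

After the edit, cleaning proceeds:
  node1: a read changed (input5 9->1) — executes, giving 1.
  node2: a read changed (input5 9->1; node1 9->1) — executes, giving 1.
  node3: a read changed (node1 9->1) — executes, giving -6 — identical to its old value.
  node4: a read changed (node2 9->1) — executes, giving 1.
  node5: a read changed (node2 9->1) — executes, giving -5.
  node6: a read changed (node4 9->1) — executes, giving 1.
  node7: a read changed (node5 3->-5; node6 9->1) — executes, giving -6 — identical to its old value.
  node8: a read changed (node6 9->1) — executes, giving -6 — identical to its old value.
  node9: a read changed (node6 9->1) — executes, giving -5.
  node10: dirty, but its reads are unchanged (node3 unchanged); cached 6 stands.
  node11: a read changed (node9 3->-5) — executes, giving 30.
  node13: a read changed (node11 -18->30) — executes, giving 180.

Note where the cutoff bites: node10 is checked, finds nothing changed, and keeps its cache.

11 derived signals run: node1, node2, node3, node4, node5, node6, node7, node8, node9, node11, node13.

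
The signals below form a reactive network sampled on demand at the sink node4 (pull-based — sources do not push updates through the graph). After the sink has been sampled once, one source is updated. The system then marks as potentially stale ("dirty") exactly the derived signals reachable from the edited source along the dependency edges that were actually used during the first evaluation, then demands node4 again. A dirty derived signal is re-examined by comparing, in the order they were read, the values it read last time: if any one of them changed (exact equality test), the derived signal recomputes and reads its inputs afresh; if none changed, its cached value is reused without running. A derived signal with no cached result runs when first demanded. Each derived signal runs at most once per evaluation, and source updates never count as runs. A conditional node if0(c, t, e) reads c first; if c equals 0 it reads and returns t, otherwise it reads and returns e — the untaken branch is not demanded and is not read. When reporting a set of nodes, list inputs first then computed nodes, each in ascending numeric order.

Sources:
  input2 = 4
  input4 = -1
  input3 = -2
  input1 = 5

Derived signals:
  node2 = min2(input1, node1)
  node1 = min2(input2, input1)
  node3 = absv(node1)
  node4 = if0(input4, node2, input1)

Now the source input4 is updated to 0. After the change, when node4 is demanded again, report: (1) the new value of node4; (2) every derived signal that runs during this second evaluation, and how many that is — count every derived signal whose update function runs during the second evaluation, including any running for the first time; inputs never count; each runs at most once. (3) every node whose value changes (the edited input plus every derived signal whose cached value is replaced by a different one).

Initial pass — values computed on the first demand:
  node4 = if0(input4=-1 -> else branch input1) = 5

Second demand — change propagation:
  node1: newly demanded (no cache) — executes and yields 4.
  node2: newly demanded (no cache) — executes and yields 4.
  node4: re-runs because input4 -1->0; new result 4.

The important point: the flipped condition pulls in fresh nodes; node1, node2 run for the first time.

node4 now evaluates to 4.
Run set: node1, node2, node4 (3 run).
Changed values: input4, node4.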